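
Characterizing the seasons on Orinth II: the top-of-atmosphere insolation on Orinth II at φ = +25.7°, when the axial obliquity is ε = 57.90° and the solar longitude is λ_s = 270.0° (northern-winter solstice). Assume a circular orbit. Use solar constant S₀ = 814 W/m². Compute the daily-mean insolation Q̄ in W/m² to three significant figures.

Solar declination: sin δ = sin ε · sin λ_s = sin 57.90° × sin 270.0° = -0.84712, so δ = -57.900°.
cos H₀ = −tan(+25.7°) tan(-57.900°) = 0.7672, H₀ = 0.6963 rad.
Bracket: H₀ sin φ sin δ + cos φ cos δ sin H₀ = 0.6963×0.43366×-0.84712 + 0.90108×0.53140×0.64140 = -0.255794 + 0.307124 = 0.051330.
Q̄ = (S₀/π) × [bracket] = (814/π) × 0.051330 = 13.30 W/m².

Q̄ ≈ 13.3 W/m²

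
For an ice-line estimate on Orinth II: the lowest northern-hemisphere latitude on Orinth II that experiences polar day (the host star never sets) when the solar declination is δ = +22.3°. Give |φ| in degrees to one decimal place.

Polar day requires cos H₀ = −tan φ tan δ ≤ −1, i.e. tan φ tan δ ≥ 1.
The boundary is |tan φ| · |tan δ| = 1, so |φ| = 90° − |δ| = 90° − 22.3° = 67.7° in the northern hemisphere.

|φ| = 67.7°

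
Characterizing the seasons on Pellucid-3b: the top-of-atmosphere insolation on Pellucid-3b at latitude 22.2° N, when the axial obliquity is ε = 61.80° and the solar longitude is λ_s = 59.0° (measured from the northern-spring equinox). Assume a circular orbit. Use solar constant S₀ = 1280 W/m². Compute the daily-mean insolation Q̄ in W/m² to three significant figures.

Solar declination: sin δ = sin ε · sin λ_s = sin 61.80° × sin 59.0° = 0.75542, so δ = +49.062°.
cos H₀ = −tan(+22.2°) tan(+49.062°) = -0.4705, H₀ = 2.0606 rad.
Bracket: H₀ sin φ sin δ + cos φ cos δ sin H₀ = 2.0606×0.37784×0.75542 + 0.92587×0.65524×0.88240 = 0.588153 + 0.535323 = 1.123476.
Q̄ = (S₀/π) × [bracket] = (1280/π) × 1.123476 = 457.7 W/m².

Q̄ ≈ 458 W/m²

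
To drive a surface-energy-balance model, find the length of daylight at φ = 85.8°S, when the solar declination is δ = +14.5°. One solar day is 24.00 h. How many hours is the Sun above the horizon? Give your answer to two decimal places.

cos H₀ = −tan φ · tan δ = 3.5217 ≥ 1, so the Sun never rises (polar night) and H₀ = 0.
Daylight = 2H₀/(2π) × 24.00 h = (0.0000/π) × 24.00 = 0.00 h.

0.00 h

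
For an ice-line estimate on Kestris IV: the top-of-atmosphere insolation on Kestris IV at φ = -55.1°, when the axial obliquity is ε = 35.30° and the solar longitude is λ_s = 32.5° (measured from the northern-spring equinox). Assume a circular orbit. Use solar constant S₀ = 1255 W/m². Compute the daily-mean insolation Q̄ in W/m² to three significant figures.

Solar declination: sin δ = sin ε · sin λ_s = sin 35.30° × sin 32.5° = 0.31048, so δ = +18.088°.
cos H₀ = −tan(-55.1°) tan(+18.088°) = 0.4682, H₀ = 1.0835 rad.
Bracket: H₀ sin φ sin δ + cos φ cos δ sin H₀ = 1.0835×-0.82015×0.31048 + 0.57215×0.95058×0.88362 = -0.275903 + 0.480578 = 0.204675.
Q̄ = (S₀/π) × [bracket] = (1255/π) × 0.204675 = 81.76 W/m².

Q̄ ≈ 81.8 W/m²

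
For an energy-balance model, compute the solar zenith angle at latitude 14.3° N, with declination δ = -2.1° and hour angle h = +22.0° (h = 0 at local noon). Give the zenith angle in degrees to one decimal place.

cos θ_z = sin ϕ sin δ + cos ϕ cos δ cos h = -0.009051 + 0.897852 = 0.888801.
θ_z = arccos(0.888801) = 27.3°.

θ_z = 27.3°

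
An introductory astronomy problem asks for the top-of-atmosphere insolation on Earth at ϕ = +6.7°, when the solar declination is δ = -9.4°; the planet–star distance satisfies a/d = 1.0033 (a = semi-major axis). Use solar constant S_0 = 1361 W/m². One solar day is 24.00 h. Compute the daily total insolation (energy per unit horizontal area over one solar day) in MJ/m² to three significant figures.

35.8 MJ/m²

cos h₀ = −tan(+6.7°) tan(-9.400°) = 0.0194, h₀ = 1.5513 rad.
Bracket: h₀ sin ϕ sin δ + cos ϕ cos δ sin h₀ = 1.5513×0.11667×-0.16333 + 0.99317×0.98657×0.99981 = -0.029561 + 0.979646 = 0.950085.
Inverse-square distance factor (a/d)² = 1.0033² = 1.006611.
Q̄ = (S_0/π) × 1.006611 × [bracket] = (1361/π) × 1.006611 × 0.950085 = 414.32 W/m².
Daily total = Q̄ × 24.00 h × 3600 s/h = 414.32 × 24.00 × 3600 / 10⁶ = 35.80 MJ/m².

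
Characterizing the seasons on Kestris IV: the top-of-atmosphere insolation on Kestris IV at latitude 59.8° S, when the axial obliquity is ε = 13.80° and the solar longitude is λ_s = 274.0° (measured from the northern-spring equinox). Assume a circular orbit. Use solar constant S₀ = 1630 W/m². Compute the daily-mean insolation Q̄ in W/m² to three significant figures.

Q̄ ≈ 444 W/m²

Solar declination: sin δ = sin ε · sin λ_s = sin 13.80° × sin 274.0° = -0.23795, so δ = -13.766°.
cos H₀ = −tan(-59.8°) tan(-13.766°) = -0.4209, H₀ = 2.0053 rad.
Bracket: H₀ sin φ sin δ + cos φ cos δ sin H₀ = 2.0053×-0.86427×-0.23795 + 0.50302×0.97128×0.90709 = 0.412396 + 0.443180 = 0.855576.
Q̄ = (S₀/π) × [bracket] = (1630/π) × 0.855576 = 443.9 W/m².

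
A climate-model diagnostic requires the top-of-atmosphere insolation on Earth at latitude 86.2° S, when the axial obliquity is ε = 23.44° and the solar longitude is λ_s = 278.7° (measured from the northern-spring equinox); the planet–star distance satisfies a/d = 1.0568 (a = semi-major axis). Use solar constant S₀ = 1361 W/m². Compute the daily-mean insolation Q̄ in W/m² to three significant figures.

Solar declination: sin δ = sin ε · sin λ_s = sin 23.44° × sin 278.7° = -0.39321, so δ = -23.154°.
cos H₀ = −tan(-86.2°) tan(-23.154°) = -6.4387 ≤ −1 ⇒ polar day, H₀ = π.
Bracket: H₀ sin φ sin δ + cos φ cos δ sin H₀ = 3.1416×-0.99780×-0.39321 + 0.06627×0.91945×0.00000 = 1.232591 + 0.000000 = 1.232591.
Inverse-square distance factor (a/d)² = 1.0568² = 1.116826.
Q̄ = (S₀/π) × 1.116826 × [bracket] = (1361/π) × 1.116826 × 1.232591 = 596.4 W/m².

Q̄ ≈ 596 W/m²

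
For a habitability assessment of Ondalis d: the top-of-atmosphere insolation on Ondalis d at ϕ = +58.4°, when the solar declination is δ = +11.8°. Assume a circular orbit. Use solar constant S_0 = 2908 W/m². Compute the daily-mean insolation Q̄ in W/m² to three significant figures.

Q̄ ≈ 756 W/m²

cos h₀ = −tan(+58.4°) tan(+11.800°) = -0.3396, h₀ = 1.9173 rad.
Bracket: h₀ sin ϕ sin δ + cos ϕ cos δ sin h₀ = 1.9173×0.85173×0.20450 + 0.52399×0.97887×0.94058 = 0.333953 + 0.482440 = 0.816393.
Q̄ = (S_0/π) × [bracket] = (2908/π) × 0.816393 = 755.7 W/m².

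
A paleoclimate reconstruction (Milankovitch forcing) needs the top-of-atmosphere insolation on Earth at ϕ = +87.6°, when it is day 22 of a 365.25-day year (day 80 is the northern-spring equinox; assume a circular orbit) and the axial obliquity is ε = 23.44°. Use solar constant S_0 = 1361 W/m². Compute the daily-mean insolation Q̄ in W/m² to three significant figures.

Solar longitude: L_s = 360° × (22 − 80)/365.25 = -57.166°, i.e. -57.166° + 360° = 302.834°.
sin δ = sin 23.44° × sin 302.834° = -0.33424, so δ = -19.526°.
cos h₀ = −tan(+87.6°) tan(-19.526°) = 8.4614 ≥ 1 ⇒ polar night, h₀ = 0 and Q̄ = 0.

Q̄ ≈ 0.00 W/m²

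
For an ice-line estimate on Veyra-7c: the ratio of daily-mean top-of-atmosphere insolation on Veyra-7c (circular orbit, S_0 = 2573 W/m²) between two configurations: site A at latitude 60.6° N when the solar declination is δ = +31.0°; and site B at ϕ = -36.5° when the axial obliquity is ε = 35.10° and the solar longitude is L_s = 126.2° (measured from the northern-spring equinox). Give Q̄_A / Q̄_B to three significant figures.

Q̄_A / Q̄_B ≈ 4.24

— Configuration A (ϕ=+60.6°):
cos h₀ = −tan(+60.6°) tan(+31.000°) = -1.0664 ≤ −1 ⇒ polar day, h₀ = π.
Bracket: h₀ sin ϕ sin δ + cos ϕ cos δ sin h₀ = 3.1416×0.87121×0.51504 + 0.49090×0.85717×0.00000 = 1.409661 + 0.000000 = 1.409661.
Q̄ = (S_0/π) × [bracket] = (2573/π) × 1.409661 = 1154.5 W/m².
— Configuration B (ϕ=-36.5°):
Solar declination: sin δ = sin ε · sin L_s = sin 35.10° × sin 126.2° = 0.46401, so δ = +27.646°.
cos h₀ = −tan(-36.5°) tan(+27.646°) = 0.3876, h₀ = 1.1728 rad.
Bracket: h₀ sin ϕ sin δ + cos ϕ cos δ sin h₀ = 1.1728×-0.59482×0.46401 + 0.80386×0.88583×0.92183 = -0.323696 + 0.656420 = 0.332724.
Q̄ = (S_0/π) × [bracket] = (2573/π) × 0.332724 = 272.50 W/m².
Ratio Q̄_A / Q̄_B = 1154.5 / 272.50 = 4.237.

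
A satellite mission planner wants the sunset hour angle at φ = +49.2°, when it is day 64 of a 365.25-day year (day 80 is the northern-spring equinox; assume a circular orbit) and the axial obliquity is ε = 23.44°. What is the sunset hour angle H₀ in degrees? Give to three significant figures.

H₀ = 82.8°

Solar longitude: λ_s = 360° × (64 − 80)/365.25 = -15.770°, i.e. -15.770° + 360° = 344.230°.
sin δ = sin 23.44° × sin 344.230° = -0.10811, so δ = -6.206°.
cos H₀ = −tan φ · tan δ = −tan(+49.2°) × tan(-6.206°) = 0.1260, so H₀ = 1.4445 rad = 82.76°.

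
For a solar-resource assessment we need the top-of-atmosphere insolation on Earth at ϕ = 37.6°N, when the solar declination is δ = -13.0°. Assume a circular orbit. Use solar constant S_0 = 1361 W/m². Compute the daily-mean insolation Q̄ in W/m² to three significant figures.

Q̄ ≈ 246 W/m²

cos h₀ = −tan(+37.6°) tan(-13.000°) = 0.1778, h₀ = 1.3921 rad.
Bracket: h₀ sin ϕ sin δ + cos ϕ cos δ sin h₀ = 1.3921×0.61015×-0.22495 + 0.79229×0.97437×0.98407 = -0.191070 + 0.759686 = 0.568616.
Q̄ = (S_0/π) × [bracket] = (1361/π) × 0.568616 = 246.3 W/m².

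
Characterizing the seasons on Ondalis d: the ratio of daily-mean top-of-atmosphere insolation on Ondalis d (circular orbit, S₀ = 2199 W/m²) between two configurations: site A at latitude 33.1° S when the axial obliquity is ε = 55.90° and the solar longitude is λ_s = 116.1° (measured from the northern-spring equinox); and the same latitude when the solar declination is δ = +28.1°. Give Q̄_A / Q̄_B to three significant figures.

— Configuration A (φ=-33.1°):
Solar declination: sin δ = sin ε · sin λ_s = sin 55.90° × sin 116.1° = 0.74362, so δ = +48.041°.
cos H₀ = −tan(-33.1°) tan(+48.041°) = 0.7250, H₀ = 0.7597 rad.
Bracket: H₀ sin φ sin δ + cos φ cos δ sin H₀ = 0.7597×-0.54610×0.74362 + 0.83772×0.66860×0.68871 = -0.308507 + 0.385746 = 0.077239.
Q̄ = (S₀/π) × [bracket] = (2199/π) × 0.077239 = 54.064 W/m².
— Configuration B (φ=-33.1°):
cos H₀ = −tan(-33.1°) tan(+28.100°) = 0.3481, H₀ = 1.2153 rad.
Bracket: H₀ sin φ sin δ + cos φ cos δ sin H₀ = 1.2153×-0.54610×0.47101 + 0.83772×0.88213×0.93747 = -0.312598 + 0.692770 = 0.380172.
Q̄ = (S₀/π) × [bracket] = (2199/π) × 0.380172 = 266.11 W/m².
Ratio Q̄_A / Q̄_B = 54.064 / 266.11 = 0.2032.

Q̄_A / Q̄_B ≈ 0.203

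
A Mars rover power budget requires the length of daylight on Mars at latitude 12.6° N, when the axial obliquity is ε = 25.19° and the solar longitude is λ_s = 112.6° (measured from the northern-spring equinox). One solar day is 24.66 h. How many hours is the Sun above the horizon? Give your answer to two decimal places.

13.08 h

Solar declination: sin δ = sin ε · sin λ_s = sin 25.19° × sin 112.6° = 0.39294, so δ = +23.137°.
cos H₀ = −tan φ · tan δ = −tan(+12.6°) × tan(+23.137°) = -0.0955, so H₀ = 1.6665 rad = 95.48°.
Daylight = 2H₀/(2π) × 24.66 h = (1.6665/π) × 24.66 = 13.08 h.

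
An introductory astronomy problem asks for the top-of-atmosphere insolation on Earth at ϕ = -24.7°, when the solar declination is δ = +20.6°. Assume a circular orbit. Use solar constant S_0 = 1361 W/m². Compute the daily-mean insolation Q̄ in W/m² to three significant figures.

cos h₀ = −tan(-24.7°) tan(+20.600°) = 0.1729, h₀ = 1.3970 rad.
Bracket: h₀ sin ϕ sin δ + cos ϕ cos δ sin h₀ = 1.3970×-0.41787×0.35184 + 0.90851×0.93606×0.98494 = -0.205392 + 0.837613 = 0.632221.
Q̄ = (S_0/π) × [bracket] = (1361/π) × 0.632221 = 273.9 W/m².

Q̄ ≈ 274 W/m²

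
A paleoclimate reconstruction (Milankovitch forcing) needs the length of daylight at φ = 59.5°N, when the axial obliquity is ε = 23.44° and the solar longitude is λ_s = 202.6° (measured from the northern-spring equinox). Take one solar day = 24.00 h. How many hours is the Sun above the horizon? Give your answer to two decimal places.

Solar declination: sin δ = sin ε · sin λ_s = sin 23.44° × sin 202.6° = -0.15287, so δ = -8.793°.
cos H₀ = −tan φ · tan δ = −tan(+59.5°) × tan(-8.793°) = 0.2626, so H₀ = 1.3051 rad = 74.78°.
Daylight = 2H₀/(2π) × 24.00 h = (1.3051/π) × 24.00 = 9.97 h.

9.97 h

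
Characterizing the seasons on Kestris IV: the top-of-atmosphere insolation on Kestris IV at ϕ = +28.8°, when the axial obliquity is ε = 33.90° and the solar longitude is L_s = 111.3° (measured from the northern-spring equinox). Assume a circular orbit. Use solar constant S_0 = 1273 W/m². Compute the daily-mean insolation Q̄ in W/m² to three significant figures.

Solar declination: sin δ = sin ε · sin L_s = sin 33.90° × sin 111.3° = 0.51965, so δ = +31.309°.
cos h₀ = −tan(+28.8°) tan(+31.309°) = -0.3344, h₀ = 1.9117 rad.
Bracket: h₀ sin ϕ sin δ + cos ϕ cos δ sin h₀ = 1.9117×0.48175×0.51965 + 0.87631×0.85438×0.94244 = 0.478578 + 0.705606 = 1.184184.
Q̄ = (S_0/π) × [bracket] = (1273/π) × 1.184184 = 479.8 W/m².

Q̄ ≈ 480 W/m²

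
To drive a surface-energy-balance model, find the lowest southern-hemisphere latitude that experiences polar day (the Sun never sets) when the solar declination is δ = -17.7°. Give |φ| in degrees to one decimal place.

|φ| = 72.3°

Polar day requires cos H₀ = −tan φ tan δ ≤ −1, i.e. tan φ tan δ ≥ 1.
The boundary is |tan φ| · |tan δ| = 1, so |φ| = 90° − |δ| = 90° − 17.7° = 72.3° in the southern hemisphere.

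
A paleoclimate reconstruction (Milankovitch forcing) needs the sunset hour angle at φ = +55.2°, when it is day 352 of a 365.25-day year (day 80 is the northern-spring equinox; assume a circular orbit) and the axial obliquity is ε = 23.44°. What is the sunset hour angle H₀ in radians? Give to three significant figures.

H₀ = 0.898 rad

Solar longitude: λ_s = 360° × (352 − 80)/365.25 = 268.090°.
sin δ = sin 23.44° × sin 268.090° = -0.39757, so δ = -23.426°.
cos H₀ = −tan φ · tan δ = −tan(+55.2°) × tan(-23.426°) = 0.6234, so H₀ = 0.8977 rad = 51.43°.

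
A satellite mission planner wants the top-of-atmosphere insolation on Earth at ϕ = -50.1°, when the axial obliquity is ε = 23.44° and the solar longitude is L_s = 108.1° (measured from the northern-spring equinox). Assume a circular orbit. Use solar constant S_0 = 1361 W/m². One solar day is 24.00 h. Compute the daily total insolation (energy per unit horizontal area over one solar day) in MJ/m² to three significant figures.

Solar declination: sin δ = sin ε · sin L_s = sin 23.44° × sin 108.1° = 0.37810, so δ = +22.216°.
cos h₀ = −tan(-50.1°) tan(+22.216°) = 0.4885, h₀ = 1.0605 rad.
Bracket: h₀ sin ϕ sin δ + cos ϕ cos δ sin h₀ = 1.0605×-0.76717×0.37810 + 0.64145×0.92576×0.87258 = -0.307616 + 0.518163 = 0.210547.
Q̄ = (S_0/π) × [bracket] = (1361/π) × 0.210547 = 91.213 W/m².
Daily total = Q̄ × 24.00 h × 3600 s/h = 91.213 × 24.00 × 3600 / 10⁶ = 7.881 MJ/m².

7.88 MJ/m²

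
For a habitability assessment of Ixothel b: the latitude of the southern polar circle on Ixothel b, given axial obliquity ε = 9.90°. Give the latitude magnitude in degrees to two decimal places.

80.10°

The polar circle is the lowest latitude that experiences at least one full rotation of continuous darkness at the northern-summer solstice; it lies at |ϕ| = 90° − ε = 90° − 9.90° = 80.10°.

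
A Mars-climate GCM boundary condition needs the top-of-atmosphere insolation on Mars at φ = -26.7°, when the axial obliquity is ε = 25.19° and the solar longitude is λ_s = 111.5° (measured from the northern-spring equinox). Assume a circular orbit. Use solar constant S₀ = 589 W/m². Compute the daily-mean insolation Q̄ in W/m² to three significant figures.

Q̄ ≈ 105 W/m²

Solar declination: sin δ = sin ε · sin λ_s = sin 25.19° × sin 111.5° = 0.39601, so δ = +23.329°.
cos H₀ = −tan(-26.7°) tan(+23.329°) = 0.2169, H₀ = 1.3522 rad.
Bracket: H₀ sin φ sin δ + cos φ cos δ sin H₀ = 1.3522×-0.44932×0.39601 + 0.89337×0.91825×0.97619 = -0.240604 + 0.800805 = 0.560201.
Q̄ = (S₀/π) × [bracket] = (589/π) × 0.560201 = 105.0 W/m².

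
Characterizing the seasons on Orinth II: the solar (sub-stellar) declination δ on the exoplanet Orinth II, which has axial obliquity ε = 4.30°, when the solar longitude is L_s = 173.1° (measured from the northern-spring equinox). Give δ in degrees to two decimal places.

sin δ = sin ε · sin L_s = sin 4.30° × sin 173.1° = 0.009008.
δ = arcsin(0.009008) = +0.52°.

δ = +0.52°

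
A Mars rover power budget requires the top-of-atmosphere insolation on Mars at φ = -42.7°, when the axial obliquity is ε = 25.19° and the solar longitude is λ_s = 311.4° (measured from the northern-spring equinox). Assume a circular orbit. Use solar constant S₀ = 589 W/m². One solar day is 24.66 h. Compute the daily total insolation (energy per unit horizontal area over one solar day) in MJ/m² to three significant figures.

Solar declination: sin δ = sin ε · sin λ_s = sin 25.19° × sin 311.4° = -0.31926, so δ = -18.618°.
cos H₀ = −tan(-42.7°) tan(-18.618°) = -0.3109, H₀ = 1.8869 rad.
Bracket: H₀ sin φ sin δ + cos φ cos δ sin H₀ = 1.8869×-0.67816×-0.31926 + 0.73491×0.94767×0.95045 = 0.408532 + 0.661943 = 1.070475.
Q̄ = (S₀/π) × [bracket] = (589/π) × 1.070475 = 200.70 W/m².
Daily total = Q̄ × 24.66 h × 3600 s/h = 200.70 × 24.66 × 3600 / 10⁶ = 17.82 MJ/m².

17.8 MJ/m²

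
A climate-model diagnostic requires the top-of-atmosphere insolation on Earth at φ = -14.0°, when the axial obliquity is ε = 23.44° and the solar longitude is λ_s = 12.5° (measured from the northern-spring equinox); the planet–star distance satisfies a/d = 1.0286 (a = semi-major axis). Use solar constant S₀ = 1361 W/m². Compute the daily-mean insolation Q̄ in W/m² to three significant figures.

Solar declination: sin δ = sin ε · sin λ_s = sin 23.44° × sin 12.5° = 0.08610, so δ = +4.939°.
cos H₀ = −tan(-14.0°) tan(+4.939°) = 0.0215, H₀ = 1.5492 rad.
Bracket: H₀ sin φ sin δ + cos φ cos δ sin H₀ = 1.5492×-0.24192×0.08610 + 0.97030×0.99629×0.99977 = -0.032269 + 0.966478 = 0.934209.
Inverse-square distance factor (a/d)² = 1.0286² = 1.058018.
Q̄ = (S₀/π) × 1.058018 × [bracket] = (1361/π) × 1.058018 × 0.934209 = 428.2 W/m².

Q̄ ≈ 428 W/m²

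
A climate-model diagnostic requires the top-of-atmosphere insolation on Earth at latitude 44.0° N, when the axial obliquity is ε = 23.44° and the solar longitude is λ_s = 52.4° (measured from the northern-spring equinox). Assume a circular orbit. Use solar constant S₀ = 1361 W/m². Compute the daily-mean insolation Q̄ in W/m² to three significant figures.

Solar declination: sin δ = sin ε · sin λ_s = sin 23.44° × sin 52.4° = 0.31516, so δ = +18.371°.
cos H₀ = −tan(+44.0°) tan(+18.371°) = -0.3207, H₀ = 1.8973 rad.
Bracket: H₀ sin φ sin δ + cos φ cos δ sin H₀ = 1.8973×0.69466×0.31516 + 0.71934×0.94904×0.94718 = 0.415374 + 0.646623 = 1.061997.
Q̄ = (S₀/π) × [bracket] = (1361/π) × 1.061997 = 460.1 W/m².

Q̄ ≈ 460 W/m²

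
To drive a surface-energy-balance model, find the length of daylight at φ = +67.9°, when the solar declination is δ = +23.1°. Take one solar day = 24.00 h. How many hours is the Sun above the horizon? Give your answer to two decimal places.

Sunrise equation: cos H₀ = −tan φ · tan δ = -1.0504 ≤ −1, so the Sun never sets (polar day) and H₀ = π.
Daylight = 2H₀/(2π) × 24.00 h = (3.1416/π) × 24.00 = 24.00 h.

24.00 h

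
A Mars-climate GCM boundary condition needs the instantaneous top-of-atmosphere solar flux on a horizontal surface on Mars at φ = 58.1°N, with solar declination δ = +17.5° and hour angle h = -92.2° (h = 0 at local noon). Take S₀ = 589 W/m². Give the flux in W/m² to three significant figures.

cos θ_z = sin φ sin δ + cos φ cos δ cos h = 0.255291 + -0.019347 = 0.235944.
Flux = S₀ · cos θ_z = 589 × 0.235944 = 139.0 W/m².

139 W/m²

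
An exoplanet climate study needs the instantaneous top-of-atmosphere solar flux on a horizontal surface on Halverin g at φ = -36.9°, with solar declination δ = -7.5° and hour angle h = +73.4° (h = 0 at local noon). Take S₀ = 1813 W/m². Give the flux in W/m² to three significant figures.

553 W/m²

cos θ_z = sin φ sin δ + cos φ cos δ cos h = 0.078371 + 0.226506 = 0.304877.
Flux = S₀ · cos θ_z = 1813 × 0.304877 = 552.7 W/m².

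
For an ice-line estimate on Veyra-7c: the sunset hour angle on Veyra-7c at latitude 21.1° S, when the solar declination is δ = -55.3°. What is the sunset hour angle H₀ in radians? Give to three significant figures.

H₀ = 2.16 rad

cos H₀ = −tan φ · tan δ = −tan(-21.1°) × tan(-55.300°) = -0.5573, so H₀ = 2.1619 rad = 123.87°.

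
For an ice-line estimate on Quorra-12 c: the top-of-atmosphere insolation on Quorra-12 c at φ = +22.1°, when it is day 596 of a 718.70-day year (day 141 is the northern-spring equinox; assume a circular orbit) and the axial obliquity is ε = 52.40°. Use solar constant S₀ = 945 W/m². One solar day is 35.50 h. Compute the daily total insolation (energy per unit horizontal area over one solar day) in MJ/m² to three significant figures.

Solar longitude: λ_s = 360° × (596 − 141)/718.70 = 227.912°.
sin δ = sin 52.40° × sin 227.912° = -0.58797, so δ = -36.013°.
cos H₀ = −tan(+22.1°) tan(-36.013°) = 0.2952, H₀ = 1.2712 rad.
Bracket: H₀ sin φ sin δ + cos φ cos δ sin H₀ = 1.2712×0.37622×-0.58797 + 0.92653×0.80889×0.95545 = -0.281197 + 0.716072 = 0.434875.
Q̄ = (S₀/π) × [bracket] = (945/π) × 0.434875 = 130.81 W/m².
Daily total = Q̄ × 35.50 h × 3600 s/h = 130.81 × 35.50 × 3600 / 10⁶ = 16.72 MJ/m².

16.7 MJ/m²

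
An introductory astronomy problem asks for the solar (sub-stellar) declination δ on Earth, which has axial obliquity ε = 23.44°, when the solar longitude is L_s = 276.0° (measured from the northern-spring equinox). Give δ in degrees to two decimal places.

δ = -23.30°

sin δ = sin ε · sin L_s = sin 23.44° × sin 276.0° = -0.395609.
δ = arcsin(-0.395609) = -23.30°.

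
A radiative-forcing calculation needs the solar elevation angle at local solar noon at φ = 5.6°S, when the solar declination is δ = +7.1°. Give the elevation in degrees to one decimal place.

At local noon the hour angle is zero, so the zenith angle equals |φ − δ| = |-5.6° − (+7.100°)| = 12.700°.
Elevation = 90° − 12.700° = 77.3°.

77.3°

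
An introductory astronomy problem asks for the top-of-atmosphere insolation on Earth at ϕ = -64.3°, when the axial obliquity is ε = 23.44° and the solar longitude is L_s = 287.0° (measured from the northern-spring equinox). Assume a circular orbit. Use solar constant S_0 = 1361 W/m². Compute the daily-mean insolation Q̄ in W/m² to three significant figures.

Q̄ ≈ 476 W/m²

Solar declination: sin δ = sin ε · sin L_s = sin 23.44° × sin 287.0° = -0.38041, so δ = -22.359°.
cos h₀ = −tan(-64.3°) tan(-22.359°) = -0.8547, h₀ = 2.5957 rad.
Bracket: h₀ sin ϕ sin δ + cos ϕ cos δ sin h₀ = 2.5957×-0.90108×-0.38041 + 0.43366×0.92482×0.51915 = 0.889754 + 0.208209 = 1.097963.
Q̄ = (S_0/π) × [bracket] = (1361/π) × 1.097963 = 475.7 W/m².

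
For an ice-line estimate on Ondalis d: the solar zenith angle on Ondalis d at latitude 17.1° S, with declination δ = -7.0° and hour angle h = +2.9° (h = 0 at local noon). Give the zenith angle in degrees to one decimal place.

θ_z = 10.5°

cos θ_z = sin φ sin δ + cos φ cos δ cos h = 0.035835 + 0.947454 = 0.983289.
θ_z = arccos(0.983289) = 10.5°.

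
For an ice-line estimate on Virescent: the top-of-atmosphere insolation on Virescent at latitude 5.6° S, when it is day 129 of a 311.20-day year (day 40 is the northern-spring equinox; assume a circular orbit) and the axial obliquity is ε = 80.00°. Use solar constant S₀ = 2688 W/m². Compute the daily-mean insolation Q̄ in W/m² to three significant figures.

Q̄ ≈ 127 W/m²

Solar longitude: λ_s = 360° × (129 − 40)/311.20 = 102.956°.
sin δ = sin 80.00° × sin 102.956° = 0.95974, so δ = +73.686°.
cos H₀ = −tan(-5.6°) tan(+73.686°) = 0.3350, H₀ = 1.2292 rad.
Bracket: H₀ sin φ sin δ + cos φ cos δ sin H₀ = 1.2292×-0.09758×0.95974 + 0.99523×0.28090×0.94222 = -0.115116 + 0.263407 = 0.148291.
Q̄ = (S₀/π) × [bracket] = (2688/π) × 0.148291 = 126.9 W/m².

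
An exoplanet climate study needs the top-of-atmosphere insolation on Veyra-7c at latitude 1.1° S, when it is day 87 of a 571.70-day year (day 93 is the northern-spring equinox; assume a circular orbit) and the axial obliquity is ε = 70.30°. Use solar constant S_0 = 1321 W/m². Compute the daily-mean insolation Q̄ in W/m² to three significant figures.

Solar longitude: L_s = 360° × (87 − 93)/571.70 = -3.778°, i.e. -3.778° + 360° = 356.222°.
sin δ = sin 70.30° × sin 356.222° = -0.06204, so δ = -3.557°.
cos h₀ = −tan(-1.1°) tan(-3.557°) = -0.0012, h₀ = 1.5720 rad.
Bracket: h₀ sin ϕ sin δ + cos ϕ cos δ sin h₀ = 1.5720×-0.01920×-0.06204 + 0.99982×0.99807×1.00000 = 0.001873 + 0.997890 = 0.999763.
Q̄ = (S_0/π) × [bracket] = (1321/π) × 0.999763 = 420.4 W/m².

Q̄ ≈ 420 W/m²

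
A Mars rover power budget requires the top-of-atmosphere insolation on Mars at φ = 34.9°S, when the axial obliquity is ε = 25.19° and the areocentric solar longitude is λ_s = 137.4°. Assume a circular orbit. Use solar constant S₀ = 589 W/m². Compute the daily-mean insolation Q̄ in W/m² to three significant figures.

Q̄ ≈ 102 W/m²

sin δ = sin 25.19° × sin 137.4° = 0.28809, so δ = +16.744°.
cos H₀ = −tan(-34.9°) tan(+16.744°) = 0.2099, H₀ = 1.3593 rad.
Bracket: H₀ sin φ sin δ + cos φ cos δ sin H₀ = 1.3593×-0.57215×0.28809 + 0.82015×0.95760×0.97773 = -0.224054 + 0.767885 = 0.543831.
Q̄ = (S₀/π) × [bracket] = (589/π) × 0.543831 = 102.0 W/m².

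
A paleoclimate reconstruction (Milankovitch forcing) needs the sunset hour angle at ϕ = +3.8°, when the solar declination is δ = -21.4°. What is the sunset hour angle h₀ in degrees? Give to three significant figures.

cos h₀ = −tan ϕ · tan δ = −tan(+3.8°) × tan(-21.400°) = 0.0260, so h₀ = 1.5448 rad = 88.51°.

h₀ = 88.5°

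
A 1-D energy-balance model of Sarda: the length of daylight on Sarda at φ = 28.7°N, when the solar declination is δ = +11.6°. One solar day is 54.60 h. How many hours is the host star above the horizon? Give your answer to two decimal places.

cos H₀ = −tan φ · tan δ = −tan(+28.7°) × tan(+11.600°) = -0.1124, so H₀ = 1.6834 rad = 96.45°.
Daylight = 2H₀/(2π) × 54.60 h = (1.6834/π) × 54.60 = 29.26 h.

29.26 h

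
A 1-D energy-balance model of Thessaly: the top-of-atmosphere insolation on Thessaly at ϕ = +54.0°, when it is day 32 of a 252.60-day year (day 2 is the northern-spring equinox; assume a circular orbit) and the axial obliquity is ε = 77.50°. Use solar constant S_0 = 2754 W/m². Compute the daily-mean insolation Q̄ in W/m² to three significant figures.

Q̄ ≈ 1.48e+03 W/m²

Solar longitude: L_s = 360° × (32 − 2)/252.60 = 42.755°.
sin δ = sin 77.50° × sin 42.755° = 0.66278, so δ = +41.512°.
cos h₀ = −tan(+54.0°) tan(+41.512°) = -1.2182 ≤ −1 ⇒ polar day, h₀ = π.
Bracket: h₀ sin ϕ sin δ + cos ϕ cos δ sin h₀ = 3.1416×0.80902×0.66278 + 0.58779×0.74882×0.00000 = 1.684533 + 0.000000 = 1.684533.
Q̄ = (S_0/π) × [bracket] = (2754/π) × 1.684533 = 1477 W/m².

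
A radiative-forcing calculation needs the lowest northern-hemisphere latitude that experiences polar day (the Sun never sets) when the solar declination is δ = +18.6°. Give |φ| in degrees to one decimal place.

|φ| = 71.4°

Polar day requires cos H₀ = −tan φ tan δ ≤ −1, i.e. tan φ tan δ ≥ 1.
The boundary is |tan φ| · |tan δ| = 1, so |φ| = 90° − |δ| = 90° − 18.6° = 71.4° in the northern hemisphere.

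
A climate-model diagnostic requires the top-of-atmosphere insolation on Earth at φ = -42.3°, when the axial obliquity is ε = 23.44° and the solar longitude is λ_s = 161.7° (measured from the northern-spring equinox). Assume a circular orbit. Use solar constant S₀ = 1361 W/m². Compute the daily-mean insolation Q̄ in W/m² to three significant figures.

Solar declination: sin δ = sin ε · sin λ_s = sin 23.44° × sin 161.7° = 0.12490, so δ = +7.175°.
cos H₀ = −tan(-42.3°) tan(+7.175°) = 0.1145, H₀ = 1.4560 rad.
Bracket: H₀ sin φ sin δ + cos φ cos δ sin H₀ = 1.4560×-0.67301×0.12490 + 0.73963×0.99217×0.99342 = -0.122390 + 0.729010 = 0.606620.
Q̄ = (S₀/π) × [bracket] = (1361/π) × 0.606620 = 262.8 W/m².

Q̄ ≈ 263 W/m²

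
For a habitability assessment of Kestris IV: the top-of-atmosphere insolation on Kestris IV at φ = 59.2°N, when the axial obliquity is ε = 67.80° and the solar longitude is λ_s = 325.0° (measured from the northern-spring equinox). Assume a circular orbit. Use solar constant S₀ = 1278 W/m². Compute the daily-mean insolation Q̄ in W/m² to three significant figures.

Solar declination: sin δ = sin ε · sin λ_s = sin 67.80° × sin 325.0° = -0.53106, so δ = -32.077°.
cos H₀ = −tan(+59.2°) tan(-32.077°) = 1.0514 ≥ 1 ⇒ polar night, H₀ = 0 and Q̄ = 0.

Q̄ ≈ 0.00 W/m²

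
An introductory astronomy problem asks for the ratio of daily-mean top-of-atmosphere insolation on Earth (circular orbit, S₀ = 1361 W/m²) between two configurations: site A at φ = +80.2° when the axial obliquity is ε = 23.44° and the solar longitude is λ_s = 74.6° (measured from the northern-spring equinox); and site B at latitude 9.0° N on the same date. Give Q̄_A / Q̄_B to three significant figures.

Q̄_A / Q̄_B ≈ 1.18

— Configuration A (φ=+80.2°):
Solar declination: sin δ = sin ε · sin λ_s = sin 23.44° × sin 74.6° = 0.38351, so δ = +22.551°.
cos H₀ = −tan(+80.2°) tan(+22.551°) = -2.4041 ≤ −1 ⇒ polar day, H₀ = π.
Bracket: H₀ sin φ sin δ + cos φ cos δ sin H₀ = 3.1416×0.98541×0.38351 + 0.17021×0.92354×0.00000 = 1.187256 + 0.000000 = 1.187256.
Q̄ = (S₀/π) × [bracket] = (1361/π) × 1.187256 = 514.34 W/m².
— Configuration B (φ=+9.0°):
cos H₀ = −tan(+9.0°) tan(+22.551°) = -0.0658, H₀ = 1.6366 rad.
Bracket: H₀ sin φ sin δ + cos φ cos δ sin H₀ = 1.6366×0.15643×0.38351 + 0.98769×0.92354×0.99783 = 0.098184 + 0.910192 = 1.008376.
Q̄ = (S₀/π) × [bracket] = (1361/π) × 1.008376 = 436.85 W/m².
Ratio Q̄_A / Q̄_B = 514.34 / 436.85 = 1.177.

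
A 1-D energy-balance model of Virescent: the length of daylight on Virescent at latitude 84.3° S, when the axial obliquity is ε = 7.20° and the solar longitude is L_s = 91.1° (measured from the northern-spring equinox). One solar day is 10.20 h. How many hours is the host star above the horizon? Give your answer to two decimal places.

0.00 h

Solar declination: sin δ = sin ε · sin L_s = sin 7.20° × sin 91.1° = 0.12531, so δ = +7.199°.
cos h₀ = −tan ϕ · tan δ = 1.2654 ≥ 1, so the host star never rises (polar night) and h₀ = 0.
Daylight = 2h₀/(2π) × 10.20 h = (0.0000/π) × 10.20 = 0.00 h.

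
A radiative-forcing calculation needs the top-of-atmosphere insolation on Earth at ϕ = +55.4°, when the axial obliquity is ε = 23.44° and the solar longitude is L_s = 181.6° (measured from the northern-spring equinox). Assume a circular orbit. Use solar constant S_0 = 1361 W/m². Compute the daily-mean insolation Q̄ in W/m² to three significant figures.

Solar declination: sin δ = sin ε · sin L_s = sin 23.44° × sin 181.6° = -0.01111, so δ = -0.636°.
cos h₀ = −tan(+55.4°) tan(-0.636°) = 0.0161, h₀ = 1.5547 rad.
Bracket: h₀ sin ϕ sin δ + cos ϕ cos δ sin h₀ = 1.5547×0.82314×-0.01111 + 0.56784×0.99994×0.99987 = -0.014218 + 0.567732 = 0.553514.
Q̄ = (S_0/π) × [bracket] = (1361/π) × 0.553514 = 239.8 W/m².

Q̄ ≈ 240 W/m²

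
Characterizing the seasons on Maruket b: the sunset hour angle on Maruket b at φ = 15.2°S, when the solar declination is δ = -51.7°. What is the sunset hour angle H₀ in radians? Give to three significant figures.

cos H₀ = −tan φ · tan δ = −tan(-15.2°) × tan(-51.700°) = -0.3440, so H₀ = 1.9220 rad = 110.12°.

H₀ = 1.92 rad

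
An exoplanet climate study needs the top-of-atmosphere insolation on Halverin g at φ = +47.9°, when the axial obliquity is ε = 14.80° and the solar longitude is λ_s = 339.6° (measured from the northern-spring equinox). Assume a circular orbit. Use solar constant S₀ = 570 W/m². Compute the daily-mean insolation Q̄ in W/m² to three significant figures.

Q̄ ≈ 103 W/m²

Solar declination: sin δ = sin ε · sin λ_s = sin 14.80° × sin 339.6° = -0.08904, so δ = -5.108°.
cos H₀ = −tan(+47.9°) tan(-5.108°) = 0.0989, H₀ = 1.4717 rad.
Bracket: H₀ sin φ sin δ + cos φ cos δ sin H₀ = 1.4717×0.74198×-0.08904 + 0.67043×0.99603×0.99509 = -0.097229 + 0.664490 = 0.567261.
Q̄ = (S₀/π) × [bracket] = (570/π) × 0.567261 = 102.9 W/m².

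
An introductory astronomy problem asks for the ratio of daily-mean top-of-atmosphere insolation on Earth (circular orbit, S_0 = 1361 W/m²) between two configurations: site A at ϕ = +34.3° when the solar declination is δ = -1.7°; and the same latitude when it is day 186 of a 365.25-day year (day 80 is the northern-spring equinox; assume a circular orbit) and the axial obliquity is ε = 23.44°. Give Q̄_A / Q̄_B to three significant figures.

Q̄_A / Q̄_B ≈ 0.705

— Configuration A (ϕ=+34.3°):
cos h₀ = −tan(+34.3°) tan(-1.700°) = 0.0202, h₀ = 1.5505 rad.
Bracket: h₀ sin ϕ sin δ + cos ϕ cos δ sin h₀ = 1.5505×0.56353×-0.02967 + 0.82610×0.99956×0.99980 = -0.025924 + 0.825571 = 0.799647.
Q̄ = (S_0/π) × [bracket] = (1361/π) × 0.799647 = 346.42 W/m².
— Configuration B (ϕ=+34.3°):
Solar longitude: L_s = 360° × (186 − 80)/365.25 = 104.476°.
sin δ = sin 23.44° × sin 104.476° = 0.38516, so δ = +22.654°.
cos h₀ = −tan(+34.3°) tan(+22.654°) = -0.2847, h₀ = 1.8595 rad.
Bracket: h₀ sin ϕ sin δ + cos ϕ cos δ sin h₀ = 1.8595×0.56353×0.38516 + 0.82610×0.92285×0.95862 = 0.403603 + 0.730820 = 1.134423.
Q̄ = (S_0/π) × [bracket] = (1361/π) × 1.134423 = 491.45 W/m².
Ratio Q̄_A / Q̄_B = 346.42 / 491.45 = 0.7049.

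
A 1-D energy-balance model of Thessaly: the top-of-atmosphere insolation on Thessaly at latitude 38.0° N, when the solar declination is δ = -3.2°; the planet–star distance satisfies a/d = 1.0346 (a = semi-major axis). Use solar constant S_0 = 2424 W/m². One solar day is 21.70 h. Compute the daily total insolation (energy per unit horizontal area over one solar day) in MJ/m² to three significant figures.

47.3 MJ/m²

cos h₀ = −tan(+38.0°) tan(-3.200°) = 0.0437, h₀ = 1.5271 rad.
Bracket: h₀ sin ϕ sin δ + cos ϕ cos δ sin h₀ = 1.5271×0.61566×-0.05582 + 0.78801×0.99844×0.99905 = -0.052481 + 0.786033 = 0.733552.
Inverse-square distance factor (a/d)² = 1.0346² = 1.070397.
Q̄ = (S_0/π) × 1.070397 × [bracket] = (2424/π) × 1.070397 × 0.733552 = 605.84 W/m².
Daily total = Q̄ × 21.70 h × 3600 s/h = 605.84 × 21.70 × 3600 / 10⁶ = 47.33 MJ/m².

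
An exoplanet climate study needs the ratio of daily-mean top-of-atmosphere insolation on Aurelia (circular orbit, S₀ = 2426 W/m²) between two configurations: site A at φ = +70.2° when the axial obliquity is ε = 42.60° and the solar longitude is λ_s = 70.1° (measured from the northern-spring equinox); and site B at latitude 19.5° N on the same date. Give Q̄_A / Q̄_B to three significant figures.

— Configuration A (φ=+70.2°):
Solar declination: sin δ = sin ε · sin λ_s = sin 42.60° × sin 70.1° = 0.63646, so δ = +39.528°.
cos H₀ = −tan(+70.2°) tan(+39.528°) = -2.2920 ≤ −1 ⇒ polar day, H₀ = π.
Bracket: H₀ sin φ sin δ + cos φ cos δ sin H₀ = 3.1416×0.94088×0.63646 + 0.33874×0.77131×0.00000 = 1.881292 + 0.000000 = 1.881292.
Q̄ = (S₀/π) × [bracket] = (2426/π) × 1.881292 = 1452.8 W/m².
— Configuration B (φ=+19.5°):
cos H₀ = −tan(+19.5°) tan(+39.528°) = -0.2922, H₀ = 1.8673 rad.
Bracket: H₀ sin φ sin δ + cos φ cos δ sin H₀ = 1.8673×0.33381×0.63646 + 0.94264×0.77131×0.95636 = 0.396720 + 0.695338 = 1.092058.
Q̄ = (S₀/π) × [bracket] = (2426/π) × 1.092058 = 843.31 W/m².
Ratio Q̄_A / Q̄_B = 1452.8 / 843.31 = 1.723.

Q̄_A / Q̄_B ≈ 1.72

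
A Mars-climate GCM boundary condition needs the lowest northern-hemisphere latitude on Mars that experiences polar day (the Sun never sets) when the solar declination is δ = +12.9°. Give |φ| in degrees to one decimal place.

Polar day requires cos H₀ = −tan φ tan δ ≤ −1, i.e. tan φ tan δ ≥ 1.
The boundary is |tan φ| · |tan δ| = 1, so |φ| = 90° − |δ| = 90° − 12.9° = 77.1° in the northern hemisphere.

|φ| = 77.1°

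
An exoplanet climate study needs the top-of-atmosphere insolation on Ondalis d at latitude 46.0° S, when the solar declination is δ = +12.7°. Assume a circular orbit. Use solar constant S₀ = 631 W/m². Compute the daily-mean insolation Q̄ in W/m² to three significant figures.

Q̄ ≈ 89.9 W/m²

cos H₀ = −tan(-46.0°) tan(+12.700°) = 0.2334, H₀ = 1.3353 rad.
Bracket: H₀ sin φ sin δ + cos φ cos δ sin H₀ = 1.3353×-0.71934×0.21985 + 0.69466×0.97553×0.97239 = -0.211174 + 0.658951 = 0.447777.
Q̄ = (S₀/π) × [bracket] = (631/π) × 0.447777 = 89.94 W/m².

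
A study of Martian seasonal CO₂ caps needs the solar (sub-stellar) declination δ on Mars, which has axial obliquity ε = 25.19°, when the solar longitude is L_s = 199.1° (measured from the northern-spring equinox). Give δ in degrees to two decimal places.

δ = -8.01°

sin δ = sin ε · sin L_s = sin 25.19° × sin 199.1° = -0.139271.
δ = arcsin(-0.139271) = -8.01°.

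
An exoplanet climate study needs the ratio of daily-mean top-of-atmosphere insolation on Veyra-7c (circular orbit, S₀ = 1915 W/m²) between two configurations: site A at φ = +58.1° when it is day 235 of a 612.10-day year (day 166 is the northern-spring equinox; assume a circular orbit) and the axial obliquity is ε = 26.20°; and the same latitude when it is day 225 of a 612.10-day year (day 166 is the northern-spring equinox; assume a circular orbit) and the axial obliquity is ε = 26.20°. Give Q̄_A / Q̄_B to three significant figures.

— Configuration A (φ=+58.1°):
Solar longitude: λ_s = 360° × (235 − 166)/612.10 = 40.582°.
sin δ = sin 26.20° × sin 40.582° = 0.28721, so δ = +16.691°.
cos H₀ = −tan(+58.1°) tan(+16.691°) = -0.4817, H₀ = 2.0734 rad.
Bracket: H₀ sin φ sin δ + cos φ cos δ sin H₀ = 2.0734×0.84897×0.28721 + 0.52844×0.95787×0.87632 = 0.505563 + 0.443573 = 0.949136.
Q̄ = (S₀/π) × [bracket] = (1915/π) × 0.949136 = 578.56 W/m².
— Configuration B (φ=+58.1°):
Solar longitude: λ_s = 360° × (225 − 166)/612.10 = 34.700°.
sin δ = sin 26.20° × sin 34.700° = 0.25134, so δ = +14.557°.
cos H₀ = −tan(+58.1°) tan(+14.557°) = -0.4172, H₀ = 2.0011 rad.
Bracket: H₀ sin φ sin δ + cos φ cos δ sin H₀ = 2.0011×0.84897×0.25134 + 0.52844×0.96790×0.90882 = 0.426995 + 0.464841 = 0.891836.
Q̄ = (S₀/π) × [bracket] = (1915/π) × 0.891836 = 543.63 W/m².
Ratio Q̄_A / Q̄_B = 578.56 / 543.63 = 1.064.

Q̄_A / Q̄_B ≈ 1.06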